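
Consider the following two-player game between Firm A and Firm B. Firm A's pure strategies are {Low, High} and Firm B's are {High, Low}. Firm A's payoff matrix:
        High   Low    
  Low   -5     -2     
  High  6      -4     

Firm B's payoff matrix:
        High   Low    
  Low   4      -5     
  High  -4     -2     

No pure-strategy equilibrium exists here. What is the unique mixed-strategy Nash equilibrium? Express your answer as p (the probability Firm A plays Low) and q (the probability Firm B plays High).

p = 2/11, q = 2/13

Firm B's indifference between High and Low determines Firm A's mixing probability p:
  Firm B's expected payoff from High: p·4 + (1−p)·(-4) = 8p - 4
  Firm B's expected payoff from Low: p·(-5) + (1−p)·(-2) = -3p - 2
  8p - 4 = -3p - 2  ⇒  11p = 2  ⇒  p = 2/11.
Set Firm A's expected payoff from Low equal to that from High:
  Firm A's payoff from Low: q·(-5) + (1−q)·(-2) = -3q - 2
  Firm A's payoff from High: q·6 + (1−q)·(-4) = 10q - 4
  -3q - 2 = 10q - 4  ⇒  -13q = -2  ⇒  q = 2/13.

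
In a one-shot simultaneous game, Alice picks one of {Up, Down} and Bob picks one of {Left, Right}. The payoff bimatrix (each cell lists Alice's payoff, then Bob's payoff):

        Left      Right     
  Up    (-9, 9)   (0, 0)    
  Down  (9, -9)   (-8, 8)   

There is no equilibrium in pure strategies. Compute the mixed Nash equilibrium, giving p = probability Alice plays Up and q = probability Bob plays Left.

Set Bob's expected payoff from Left equal to that from Right:
  Bob's payoff to Left: p·9 + (1−p)·(-9) = 18p - 9
  Bob's payoff to Right: p·0 + (1−p)·8 = -8p + 8
  18p - 9 = -8p + 8  ⇒  26p = 17  ⇒  p = 17/26.
For Alice to be willing to mix, Alice must be indifferent between Up and Down, which pins down Bob's mix.
  Alice's payoff to Up: q·(-9) + (1−q)·0 = -9q
  Alice's payoff to Down: q·9 + (1−q)·(-8) = 17q - 8
  -9q = 17q - 8  ⇒  -26q = -8  ⇒  q = 4/13.

p = 17/26, q = 4/13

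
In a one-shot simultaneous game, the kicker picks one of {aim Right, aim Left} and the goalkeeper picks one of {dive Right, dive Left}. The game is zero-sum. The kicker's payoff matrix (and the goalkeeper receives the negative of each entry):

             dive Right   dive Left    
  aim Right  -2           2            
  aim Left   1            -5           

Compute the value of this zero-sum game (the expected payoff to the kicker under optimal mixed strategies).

v = -4/5

For the kicker to be willing to mix, the kicker must be indifferent between aim Right and aim Left, which pins down the goalkeeper's mix.
  the kicker's payoff to aim Right: q·(-2) + (1−q)·2 = -4q + 2
  the kicker's payoff to aim Left: q·1 + (1−q)·(-5) = 6q - 5
  -4q + 2 = 6q - 5  ⇒  -10q = -7  ⇒  q = 7/10.
The value is the kicker's expected payoff against this mix (using aim Right): (7/10)·(-2) + (3/10)·2 = -4/5.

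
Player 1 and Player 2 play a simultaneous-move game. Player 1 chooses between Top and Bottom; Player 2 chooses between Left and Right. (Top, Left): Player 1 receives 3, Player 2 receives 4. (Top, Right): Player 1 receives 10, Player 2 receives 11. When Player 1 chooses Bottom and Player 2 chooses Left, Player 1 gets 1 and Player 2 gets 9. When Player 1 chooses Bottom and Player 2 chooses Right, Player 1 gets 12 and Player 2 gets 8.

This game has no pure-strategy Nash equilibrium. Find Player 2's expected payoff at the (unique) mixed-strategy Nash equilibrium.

67/8

Player 2's indifference between Left and Right determines Player 1's mixing probability p:
  Player 2's expected payoff from Left: p·4 + (1−p)·9 = -5p + 9
  Player 2's expected payoff from Right: p·11 + (1−p)·8 = 3p + 8
  -5p + 9 = 3p + 8  ⇒  -8p = -1  ⇒  p = 1/8.
At equilibrium Player 2 is indifferent across columns, so Player 2's payoff equals the payoff from Left: (1/8)·4 + (7/8)·9 = 67/8.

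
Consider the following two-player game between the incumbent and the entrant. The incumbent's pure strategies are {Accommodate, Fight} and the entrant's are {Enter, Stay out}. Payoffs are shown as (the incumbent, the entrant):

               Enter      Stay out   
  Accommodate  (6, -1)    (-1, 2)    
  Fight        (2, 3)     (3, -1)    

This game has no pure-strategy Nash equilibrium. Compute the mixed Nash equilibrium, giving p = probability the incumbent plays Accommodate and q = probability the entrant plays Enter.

p = 4/7, q = 1/2

In a mixed equilibrium the entrant is indifferent between Enter and Stay out; this condition fixes p.
  the entrant's expected payoff from Enter: p·(-1) + (1−p)·3 = -4p + 3
  the entrant's expected payoff from Stay out: p·2 + (1−p)·(-1) = 3p - 1
  -4p + 3 = 3p - 1  ⇒  -7p = -4  ⇒  p = 4/7.
For the incumbent to be willing to mix, the incumbent must be indifferent between Accommodate and Fight, which pins down the entrant's mix.
  the incumbent's expected payoff from Accommodate: q·6 + (1−q)·(-1) = 7q - 1
  the incumbent's expected payoff from Fight: q·2 + (1−q)·3 = -q + 3
  7q - 1 = -q + 3  ⇒  8q = 4  ⇒  q = 1/2.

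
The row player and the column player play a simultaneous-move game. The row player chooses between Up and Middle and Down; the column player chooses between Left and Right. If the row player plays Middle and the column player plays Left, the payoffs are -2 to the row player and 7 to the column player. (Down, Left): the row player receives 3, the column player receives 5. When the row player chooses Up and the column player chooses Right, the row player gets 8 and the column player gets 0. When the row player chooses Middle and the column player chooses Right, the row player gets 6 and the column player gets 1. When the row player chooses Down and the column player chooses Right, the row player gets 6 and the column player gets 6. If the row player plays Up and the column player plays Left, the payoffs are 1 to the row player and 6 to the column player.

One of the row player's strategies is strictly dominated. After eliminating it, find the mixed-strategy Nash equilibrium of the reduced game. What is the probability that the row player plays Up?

p = 1/7

The row player's strategy Middle is strictly dominated by Up: 1 > -2 and 8 > 6. Eliminate Middle.
The row player's mix must leave the column player indifferent between Left and Right.
  the column player's payoff from Left: p·6 + (1−p)·5 = p + 5
  the column player's payoff from Right: p·0 + (1−p)·6 = -6p + 6
  p + 5 = -6p + 6  ⇒  7p = 1  ⇒  p = 1/7.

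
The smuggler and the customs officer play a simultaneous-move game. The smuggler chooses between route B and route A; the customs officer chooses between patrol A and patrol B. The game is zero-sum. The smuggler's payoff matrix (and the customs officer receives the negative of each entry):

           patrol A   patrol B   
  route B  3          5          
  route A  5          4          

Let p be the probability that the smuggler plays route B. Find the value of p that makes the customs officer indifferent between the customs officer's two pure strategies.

p = 1/3

The customs officer's indifference between patrol A and patrol B determines the smuggler's mixing probability p:
  the customs officer's payoff to patrol A: p·(-3) + (1−p)·(-5) = 2p - 5
  the customs officer's payoff to patrol B: p·(-5) + (1−p)·(-4) = -p - 4
  2p - 5 = -p - 4  ⇒  3p = 1  ⇒  p = 1/3.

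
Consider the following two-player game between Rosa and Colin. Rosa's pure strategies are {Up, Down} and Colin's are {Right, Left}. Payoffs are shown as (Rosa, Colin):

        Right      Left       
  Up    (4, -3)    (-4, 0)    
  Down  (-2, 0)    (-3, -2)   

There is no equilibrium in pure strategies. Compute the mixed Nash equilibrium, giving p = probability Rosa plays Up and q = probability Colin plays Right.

p = 2/5, q = 1/7

Rosa's mix must leave Colin indifferent between Right and Left.
  Colin's payoff from Right: p·(-3) + (1−p)·0 = -3p
  Colin's payoff from Left: p·0 + (1−p)·(-2) = 2p - 2
  -3p = 2p - 2  ⇒  -5p = -2  ⇒  p = 2/5.
Rosa's indifference between Up and Down determines Colin's mixing probability q:
  Rosa's expected payoff from Up: q·4 + (1−q)·(-4) = 8q - 4
  Rosa's expected payoff from Down: q·(-2) + (1−q)·(-3) = q - 3
  8q - 4 = q - 3  ⇒  7q = 1  ⇒  q = 1/7.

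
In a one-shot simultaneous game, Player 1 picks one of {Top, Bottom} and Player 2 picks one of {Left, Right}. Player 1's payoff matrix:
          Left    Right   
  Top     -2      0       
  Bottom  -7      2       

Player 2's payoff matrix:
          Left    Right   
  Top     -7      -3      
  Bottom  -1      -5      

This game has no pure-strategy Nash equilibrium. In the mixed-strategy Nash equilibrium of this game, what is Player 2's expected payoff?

Player 1's mix must leave Player 2 indifferent between Left and Right.
  Player 2's payoff to Left: p·(-7) + (1−p)·(-1) = -6p - 1
  Player 2's payoff to Right: p·(-3) + (1−p)·(-5) = 2p - 5
  -6p - 1 = 2p - 5  ⇒  -8p = -4  ⇒  p = 1/2.
At equilibrium Player 2 is indifferent across columns, so Player 2's payoff equals the payoff from Left: (1/2)·(-7) + (1/2)·(-1) = -4.

-4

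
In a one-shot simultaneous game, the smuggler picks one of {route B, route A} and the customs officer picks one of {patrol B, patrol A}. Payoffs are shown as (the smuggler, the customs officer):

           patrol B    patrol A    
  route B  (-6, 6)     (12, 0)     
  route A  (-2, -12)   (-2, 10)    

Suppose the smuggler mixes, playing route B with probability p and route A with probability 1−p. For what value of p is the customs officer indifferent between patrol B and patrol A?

The customs officer's indifference between patrol B and patrol A determines the smuggler's mixing probability p:
  the customs officer's payoff to patrol B: p·6 + (1−p)·(-12) = 18p - 12
  the customs officer's payoff to patrol A: p·0 + (1−p)·10 = -10p + 10
  18p - 12 = -10p + 10  ⇒  28p = 22  ⇒  p = 11/14.

p = 11/14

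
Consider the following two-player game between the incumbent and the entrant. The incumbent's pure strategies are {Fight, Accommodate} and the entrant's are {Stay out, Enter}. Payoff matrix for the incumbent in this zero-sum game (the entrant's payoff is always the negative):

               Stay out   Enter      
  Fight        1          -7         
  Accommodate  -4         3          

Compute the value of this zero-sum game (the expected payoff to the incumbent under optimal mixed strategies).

v = -5/3

For the incumbent to be willing to mix, the incumbent must be indifferent between Fight and Accommodate, which pins down the entrant's mix.
  the incumbent's payoff from Fight: q·1 + (1−q)·(-7) = 8q - 7
  the incumbent's payoff from Accommodate: q·(-4) + (1−q)·3 = -7q + 3
  8q - 7 = -7q + 3  ⇒  15q = 10  ⇒  q = 2/3.
The value is the incumbent's expected payoff against this mix (using Fight): (2/3)·1 + (1/3)·(-7) = -5/3.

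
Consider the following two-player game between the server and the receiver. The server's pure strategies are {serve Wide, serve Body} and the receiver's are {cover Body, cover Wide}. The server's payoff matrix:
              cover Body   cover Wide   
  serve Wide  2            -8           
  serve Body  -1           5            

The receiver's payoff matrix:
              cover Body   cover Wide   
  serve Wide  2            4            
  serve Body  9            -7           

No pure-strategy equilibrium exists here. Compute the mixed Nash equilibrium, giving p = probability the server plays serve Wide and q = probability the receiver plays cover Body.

Set the receiver's expected payoff from cover Body equal to that from cover Wide:
  the receiver's payoff from cover Body: p·2 + (1−p)·9 = -7p + 9
  the receiver's payoff from cover Wide: p·4 + (1−p)·(-7) = 11p - 7
  -7p + 9 = 11p - 7  ⇒  -18p = -16  ⇒  p = 8/9.
In a mixed equilibrium the server is indifferent between serve Wide and serve Body; this condition fixes q.
  the server's payoff from serve Wide: q·2 + (1−q)·(-8) = 10q - 8
  the server's payoff from serve Body: q·(-1) + (1−q)·5 = -6q + 5
  10q - 8 = -6q + 5  ⇒  16q = 13  ⇒  q = 13/16.

p = 8/9, q = 13/16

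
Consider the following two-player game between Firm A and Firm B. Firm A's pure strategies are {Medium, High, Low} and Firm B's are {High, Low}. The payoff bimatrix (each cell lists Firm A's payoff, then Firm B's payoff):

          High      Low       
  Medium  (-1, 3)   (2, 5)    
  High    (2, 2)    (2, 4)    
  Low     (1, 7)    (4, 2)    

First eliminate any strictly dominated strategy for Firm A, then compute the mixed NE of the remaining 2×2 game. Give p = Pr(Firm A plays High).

p = 5/7

Firm A's strategy Medium is strictly dominated by Low: 1 > -1 and 4 > 2. Eliminate Medium.
Firm B's indifference between High and Low determines Firm A's mixing probability p:
  Firm B's payoff to High: p·2 + (1−p)·7 = -5p + 7
  Firm B's payoff to Low: p·4 + (1−p)·2 = 2p + 2
  -5p + 7 = 2p + 2  ⇒  -7p = -5  ⇒  p = 5/7.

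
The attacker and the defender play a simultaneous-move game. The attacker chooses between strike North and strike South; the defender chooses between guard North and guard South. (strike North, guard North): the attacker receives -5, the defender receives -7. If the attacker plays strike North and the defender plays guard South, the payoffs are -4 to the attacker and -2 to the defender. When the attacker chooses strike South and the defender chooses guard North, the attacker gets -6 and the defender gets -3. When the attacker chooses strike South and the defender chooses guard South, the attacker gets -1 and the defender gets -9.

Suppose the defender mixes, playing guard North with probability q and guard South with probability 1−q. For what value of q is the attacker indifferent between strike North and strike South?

The defender's mix must leave the attacker indifferent between strike North and strike South.
  the attacker's payoff from strike North: q·(-5) + (1−q)·(-4) = -q - 4
  the attacker's payoff from strike South: q·(-6) + (1−q)·(-1) = -5q - 1
  -q - 4 = -5q - 1  ⇒  4q = 3  ⇒  q = 3/4.

q = 3/4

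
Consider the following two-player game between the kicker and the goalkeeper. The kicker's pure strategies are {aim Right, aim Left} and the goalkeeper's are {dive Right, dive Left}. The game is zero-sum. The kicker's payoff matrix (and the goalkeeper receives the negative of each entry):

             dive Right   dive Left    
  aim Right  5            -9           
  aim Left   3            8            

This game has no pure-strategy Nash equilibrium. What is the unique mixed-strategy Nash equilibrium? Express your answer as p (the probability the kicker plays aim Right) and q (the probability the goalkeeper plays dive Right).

p = 5/19, q = 17/19

Set the goalkeeper's expected payoff from dive Right equal to that from dive Left:
  the goalkeeper's payoff from dive Right: p·(-5) + (1−p)·(-3) = -2p - 3
  the goalkeeper's payoff from dive Left: p·9 + (1−p)·(-8) = 17p - 8
  -2p - 3 = 17p - 8  ⇒  -19p = -5  ⇒  p = 5/19.
In a mixed equilibrium the kicker is indifferent between aim Right and aim Left; this condition fixes q.
  the kicker's payoff from aim Right: q·5 + (1−q)·(-9) = 14q - 9
  the kicker's payoff from aim Left: q·3 + (1−q)·8 = -5q + 8
  14q - 9 = -5q + 8  ⇒  19q = 17  ⇒  q = 17/19.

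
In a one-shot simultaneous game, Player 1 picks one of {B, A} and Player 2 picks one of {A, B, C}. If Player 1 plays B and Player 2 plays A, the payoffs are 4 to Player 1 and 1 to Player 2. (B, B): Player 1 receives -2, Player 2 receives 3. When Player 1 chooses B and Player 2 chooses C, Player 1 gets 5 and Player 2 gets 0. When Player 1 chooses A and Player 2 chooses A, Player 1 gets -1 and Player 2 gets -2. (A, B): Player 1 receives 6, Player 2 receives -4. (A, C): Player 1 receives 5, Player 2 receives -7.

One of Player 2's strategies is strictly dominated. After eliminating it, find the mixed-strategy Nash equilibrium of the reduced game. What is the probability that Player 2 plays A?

Player 2's strategy C is strictly dominated by B: 3 > 0 and -4 > -7. Eliminate C.
For Player 1 to be willing to mix, Player 1 must be indifferent between B and A, which pins down Player 2's mix.
  Player 1's payoff to B: q·4 + (1−q)·(-2) = 6q - 2
  Player 1's payoff to A: q·(-1) + (1−q)·6 = -7q + 6
  6q - 2 = -7q + 6  ⇒  13q = 8  ⇒  q = 8/13.

q = 8/13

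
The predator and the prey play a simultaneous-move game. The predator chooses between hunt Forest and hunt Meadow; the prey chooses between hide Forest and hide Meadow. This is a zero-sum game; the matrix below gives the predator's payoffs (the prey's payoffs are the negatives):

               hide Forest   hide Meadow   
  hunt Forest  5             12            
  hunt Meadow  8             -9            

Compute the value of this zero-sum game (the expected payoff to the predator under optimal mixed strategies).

The prey's mix must leave the predator indifferent between hunt Forest and hunt Meadow.
  the predator's payoff from hunt Forest: q·5 + (1−q)·12 = -7q + 12
  the predator's payoff from hunt Meadow: q·8 + (1−q)·(-9) = 17q - 9
  -7q + 12 = 17q - 9  ⇒  -24q = -21  ⇒  q = 7/8.
The value is the predator's expected payoff against this mix (using hunt Forest): (7/8)·5 + (1/8)·12 = 47/8.

v = 47/8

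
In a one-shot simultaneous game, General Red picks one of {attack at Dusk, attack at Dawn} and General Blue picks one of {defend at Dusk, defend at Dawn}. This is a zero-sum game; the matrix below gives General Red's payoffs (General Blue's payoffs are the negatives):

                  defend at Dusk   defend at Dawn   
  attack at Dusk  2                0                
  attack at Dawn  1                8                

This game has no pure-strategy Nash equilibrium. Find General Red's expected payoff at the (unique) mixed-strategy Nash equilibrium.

In a mixed equilibrium General Red is indifferent between attack at Dusk and attack at Dawn; this condition fixes q.
  General Red's payoff from attack at Dusk: q·2 + (1−q)·0 = 2q
  General Red's payoff from attack at Dawn: q·1 + (1−q)·8 = -7q + 8
  2q = -7q + 8  ⇒  9q = 8  ⇒  q = 8/9.
At equilibrium General Red is indifferent across rows, so General Red's payoff equals the payoff from attack at Dusk: (8/9)·2 + (1/9)·0 = 16/9.

16/9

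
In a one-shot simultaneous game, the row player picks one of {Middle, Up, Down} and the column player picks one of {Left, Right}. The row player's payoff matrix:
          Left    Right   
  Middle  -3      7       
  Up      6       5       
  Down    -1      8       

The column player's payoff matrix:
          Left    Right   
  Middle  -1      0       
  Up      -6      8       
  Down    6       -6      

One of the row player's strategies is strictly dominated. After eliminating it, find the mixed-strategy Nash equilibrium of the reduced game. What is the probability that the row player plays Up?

p = 6/13

The row player's strategy Middle is strictly dominated by Down: -1 > -3 and 8 > 7. Eliminate Middle.
The row player's mix must leave the column player indifferent between Left and Right.
  the column player's payoff to Left: p·(-6) + (1−p)·6 = -12p + 6
  the column player's payoff to Right: p·8 + (1−p)·(-6) = 14p - 6
  -12p + 6 = 14p - 6  ⇒  -26p = -12  ⇒  p = 6/13.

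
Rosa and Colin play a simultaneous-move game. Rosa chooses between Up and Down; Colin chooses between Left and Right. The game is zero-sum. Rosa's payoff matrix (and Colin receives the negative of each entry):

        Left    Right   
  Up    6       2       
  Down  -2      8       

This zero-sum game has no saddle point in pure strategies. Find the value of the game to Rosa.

In a mixed equilibrium Rosa is indifferent between Up and Down; this condition fixes q.
  Rosa's payoff to Up: q·6 + (1−q)·2 = 4q + 2
  Rosa's payoff to Down: q·(-2) + (1−q)·8 = -10q + 8
  4q + 2 = -10q + 8  ⇒  14q = 6  ⇒  q = 3/7.
The value is Rosa's expected payoff against this mix (using Up): (3/7)·6 + (4/7)·2 = 26/7.

v = 26/7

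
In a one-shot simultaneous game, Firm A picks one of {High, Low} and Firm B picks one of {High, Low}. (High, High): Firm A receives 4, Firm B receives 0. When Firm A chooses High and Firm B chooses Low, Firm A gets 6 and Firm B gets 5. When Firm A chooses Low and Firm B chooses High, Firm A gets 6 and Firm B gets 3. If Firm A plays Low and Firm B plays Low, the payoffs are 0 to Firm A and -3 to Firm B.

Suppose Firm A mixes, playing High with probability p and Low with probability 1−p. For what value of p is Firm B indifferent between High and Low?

p = 6/11

In a mixed equilibrium Firm B is indifferent between High and Low; this condition fixes p.
  Firm B's payoff from High: p·0 + (1−p)·3 = -3p + 3
  Firm B's payoff from Low: p·5 + (1−p)·(-3) = 8p - 3
  -3p + 3 = 8p - 3  ⇒  -11p = -6  ⇒  p = 6/11.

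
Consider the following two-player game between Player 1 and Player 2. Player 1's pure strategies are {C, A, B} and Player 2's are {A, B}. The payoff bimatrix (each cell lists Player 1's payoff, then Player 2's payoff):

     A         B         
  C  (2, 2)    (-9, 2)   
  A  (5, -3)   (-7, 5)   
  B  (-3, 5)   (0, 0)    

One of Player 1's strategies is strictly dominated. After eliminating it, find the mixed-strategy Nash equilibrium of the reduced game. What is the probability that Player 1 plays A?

p = 5/13

Player 1's strategy C is strictly dominated by A: 5 > 2 and -7 > -9. Eliminate C.
Player 1's mix must leave Player 2 indifferent between A and B.
  Player 2's payoff from A: p·(-3) + (1−p)·5 = -8p + 5
  Player 2's payoff from B: p·5 + (1−p)·0 = 5p
  -8p + 5 = 5p  ⇒  -13p = -5  ⇒  p = 5/13.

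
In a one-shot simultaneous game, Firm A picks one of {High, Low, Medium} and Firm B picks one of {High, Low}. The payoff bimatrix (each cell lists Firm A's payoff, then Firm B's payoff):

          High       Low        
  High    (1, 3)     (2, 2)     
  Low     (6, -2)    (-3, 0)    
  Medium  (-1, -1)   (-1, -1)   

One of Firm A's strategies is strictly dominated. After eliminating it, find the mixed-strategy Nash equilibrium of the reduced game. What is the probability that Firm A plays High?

p = 2/3

Firm A's strategy Medium is strictly dominated by High: 1 > -1 and 2 > -1. Eliminate Medium.
Set Firm B's expected payoff from High equal to that from Low:
  Firm B's expected payoff from High: p·3 + (1−p)·(-2) = 5p - 2
  Firm B's expected payoff from Low: p·2 + (1−p)·0 = 2p
  5p - 2 = 2p  ⇒  3p = 2  ⇒  p = 2/3.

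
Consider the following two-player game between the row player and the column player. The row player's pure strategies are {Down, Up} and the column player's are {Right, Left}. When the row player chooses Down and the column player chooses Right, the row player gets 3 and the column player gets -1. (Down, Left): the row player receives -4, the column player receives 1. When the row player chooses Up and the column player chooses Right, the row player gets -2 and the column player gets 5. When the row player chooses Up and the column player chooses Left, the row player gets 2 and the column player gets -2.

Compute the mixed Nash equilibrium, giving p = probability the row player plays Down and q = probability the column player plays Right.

Set the column player's expected payoff from Right equal to that from Left:
  the column player's payoff from Right: p·(-1) + (1−p)·5 = -6p + 5
  the column player's payoff from Left: p·1 + (1−p)·(-2) = 3p - 2
  -6p + 5 = 3p - 2  ⇒  -9p = -7  ⇒  p = 7/9.
The column player's mix must leave the row player indifferent between Down and Up.
  the row player's payoff from Down: q·3 + (1−q)·(-4) = 7q - 4
  the row player's payoff from Up: q·(-2) + (1−q)·2 = -4q + 2
  7q - 4 = -4q + 2  ⇒  11q = 6  ⇒  q = 6/11.

p = 7/9, q = 6/11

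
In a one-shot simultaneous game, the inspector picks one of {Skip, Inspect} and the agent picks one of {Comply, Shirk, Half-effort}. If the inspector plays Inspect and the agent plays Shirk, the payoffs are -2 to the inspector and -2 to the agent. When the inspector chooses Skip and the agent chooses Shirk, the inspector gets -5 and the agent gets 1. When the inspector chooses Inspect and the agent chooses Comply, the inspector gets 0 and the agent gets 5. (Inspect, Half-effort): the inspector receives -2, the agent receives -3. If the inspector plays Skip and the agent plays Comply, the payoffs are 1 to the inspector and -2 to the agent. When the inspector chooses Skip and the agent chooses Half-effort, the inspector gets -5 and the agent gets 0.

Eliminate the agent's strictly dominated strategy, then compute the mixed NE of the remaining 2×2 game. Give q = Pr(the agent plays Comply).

The agent's strategy Half-effort is strictly dominated by Shirk: 1 > 0 and -2 > -3. Eliminate Half-effort.
For the inspector to be willing to mix, the inspector must be indifferent between Skip and Inspect, which pins down the agent's mix.
  the inspector's payoff from Skip: q·1 + (1−q)·(-5) = 6q - 5
  the inspector's payoff from Inspect: q·0 + (1−q)·(-2) = 2q - 2
  6q - 5 = 2q - 2  ⇒  4q = 3  ⇒  q = 3/4.

q = 3/4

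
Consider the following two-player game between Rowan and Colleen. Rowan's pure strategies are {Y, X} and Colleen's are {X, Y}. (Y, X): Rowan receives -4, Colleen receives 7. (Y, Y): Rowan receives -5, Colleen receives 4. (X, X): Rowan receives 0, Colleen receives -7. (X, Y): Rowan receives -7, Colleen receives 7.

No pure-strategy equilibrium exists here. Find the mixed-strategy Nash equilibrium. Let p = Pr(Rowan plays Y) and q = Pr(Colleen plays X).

In a mixed equilibrium Colleen is indifferent between X and Y; this condition fixes p.
  Colleen's payoff to X: p·7 + (1−p)·(-7) = 14p - 7
  Colleen's payoff to Y: p·4 + (1−p)·7 = -3p + 7
  14p - 7 = -3p + 7  ⇒  17p = 14  ⇒  p = 14/17.
Set Rowan's expected payoff from Y equal to that from X:
  Rowan's payoff from Y: q·(-4) + (1−q)·(-5) = q - 5
  Rowan's payoff from X: q·0 + (1−q)·(-7) = 7q - 7
  q - 5 = 7q - 7  ⇒  -6q = -2  ⇒  q = 1/3.

p = 14/17, q = 1/3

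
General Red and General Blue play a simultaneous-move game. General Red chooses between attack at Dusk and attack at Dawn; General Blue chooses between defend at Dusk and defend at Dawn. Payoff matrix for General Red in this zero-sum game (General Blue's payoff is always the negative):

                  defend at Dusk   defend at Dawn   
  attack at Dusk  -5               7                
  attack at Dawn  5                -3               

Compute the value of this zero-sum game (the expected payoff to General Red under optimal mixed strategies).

v = 1

General Red's indifference between attack at Dusk and attack at Dawn determines General Blue's mixing probability q:
  General Red's payoff from attack at Dusk: q·(-5) + (1−q)·7 = -12q + 7
  General Red's payoff from attack at Dawn: q·5 + (1−q)·(-3) = 8q - 3
  -12q + 7 = 8q - 3  ⇒  -20q = -10  ⇒  q = 1/2.
The value is General Red's expected payoff against this mix (using attack at Dusk): (1/2)·(-5) + (1/2)·7 = 1.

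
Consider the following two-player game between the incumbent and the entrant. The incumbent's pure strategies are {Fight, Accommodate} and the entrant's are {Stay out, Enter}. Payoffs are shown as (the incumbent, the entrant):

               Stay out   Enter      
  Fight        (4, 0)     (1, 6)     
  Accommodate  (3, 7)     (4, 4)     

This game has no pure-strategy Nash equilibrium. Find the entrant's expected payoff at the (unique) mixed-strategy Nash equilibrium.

The incumbent's mix must leave the entrant indifferent between Stay out and Enter.
  the entrant's payoff to Stay out: p·0 + (1−p)·7 = -7p + 7
  the entrant's payoff to Enter: p·6 + (1−p)·4 = 2p + 4
  -7p + 7 = 2p + 4  ⇒  -9p = -3  ⇒  p = 1/3.
At equilibrium the entrant is indifferent across columns, so the entrant's payoff equals the payoff from Stay out: (1/3)·0 + (2/3)·7 = 14/3.

14/3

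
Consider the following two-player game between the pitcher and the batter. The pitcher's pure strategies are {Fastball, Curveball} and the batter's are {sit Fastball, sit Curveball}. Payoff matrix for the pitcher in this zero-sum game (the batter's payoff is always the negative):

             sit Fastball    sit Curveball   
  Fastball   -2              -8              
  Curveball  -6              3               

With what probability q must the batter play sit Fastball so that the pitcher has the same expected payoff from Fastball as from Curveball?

The batter's mix must leave the pitcher indifferent between Fastball and Curveball.
  the pitcher's payoff from Fastball: q·(-2) + (1−q)·(-8) = 6q - 8
  the pitcher's payoff from Curveball: q·(-6) + (1−q)·3 = -9q + 3
  6q - 8 = -9q + 3  ⇒  15q = 11  ⇒  q = 11/15.

q = 11/15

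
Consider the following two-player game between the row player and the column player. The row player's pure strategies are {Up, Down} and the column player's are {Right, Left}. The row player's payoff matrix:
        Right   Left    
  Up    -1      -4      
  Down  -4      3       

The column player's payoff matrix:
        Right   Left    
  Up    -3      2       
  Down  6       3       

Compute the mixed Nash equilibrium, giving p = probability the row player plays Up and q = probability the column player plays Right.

For the column player to be willing to mix, the column player must be indifferent between Right and Left, which pins down the row player's mix.
  the column player's payoff from Right: p·(-3) + (1−p)·6 = -9p + 6
  the column player's payoff from Left: p·2 + (1−p)·3 = -p + 3
  -9p + 6 = -p + 3  ⇒  -8p = -3  ⇒  p = 3/8.
In a mixed equilibrium the row player is indifferent between Up and Down; this condition fixes q.
  the row player's expected payoff from Up: q·(-1) + (1−q)·(-4) = 3q - 4
  the row player's expected payoff from Down: q·(-4) + (1−q)·3 = -7q + 3
  3q - 4 = -7q + 3  ⇒  10q = 7  ⇒  q = 7/10.

p = 3/8, q = 7/10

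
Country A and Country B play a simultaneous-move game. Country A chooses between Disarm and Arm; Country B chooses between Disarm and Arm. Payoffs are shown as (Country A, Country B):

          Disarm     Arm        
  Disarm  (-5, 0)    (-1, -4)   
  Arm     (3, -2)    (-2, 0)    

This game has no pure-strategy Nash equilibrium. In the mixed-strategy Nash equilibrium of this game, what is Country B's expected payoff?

Country B's indifference between Disarm and Arm determines Country A's mixing probability p:
  Country B's expected payoff from Disarm: p·0 + (1−p)·(-2) = 2p - 2
  Country B's expected payoff from Arm: p·(-4) + (1−p)·0 = -4p
  2p - 2 = -4p  ⇒  6p = 2  ⇒  p = 1/3.
At equilibrium Country B is indifferent across columns, so Country B's payoff equals the payoff from Disarm: (1/3)·0 + (2/3)·(-2) = -4/3.

-4/3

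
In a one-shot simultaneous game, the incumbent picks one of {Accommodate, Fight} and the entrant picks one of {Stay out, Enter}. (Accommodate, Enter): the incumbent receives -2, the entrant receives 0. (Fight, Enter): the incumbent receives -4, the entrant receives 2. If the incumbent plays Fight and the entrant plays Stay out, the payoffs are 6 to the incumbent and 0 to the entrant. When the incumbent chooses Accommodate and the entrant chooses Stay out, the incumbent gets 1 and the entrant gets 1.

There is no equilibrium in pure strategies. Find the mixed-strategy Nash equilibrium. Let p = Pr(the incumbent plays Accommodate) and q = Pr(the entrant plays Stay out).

p = 2/3, q = 2/7

The incumbent's mix must leave the entrant indifferent between Stay out and Enter.
  the entrant's payoff from Stay out: p·1 + (1−p)·0 = p
  the entrant's payoff from Enter: p·0 + (1−p)·2 = -2p + 2
  p = -2p + 2  ⇒  3p = 2  ⇒  p = 2/3.
Set the incumbent's expected payoff from Accommodate equal to that from Fight:
  the incumbent's payoff from Accommodate: q·1 + (1−q)·(-2) = 3q - 2
  the incumbent's payoff from Fight: q·6 + (1−q)·(-4) = 10q - 4
  3q - 2 = 10q - 4  ⇒  -7q = -2  ⇒  q = 2/7.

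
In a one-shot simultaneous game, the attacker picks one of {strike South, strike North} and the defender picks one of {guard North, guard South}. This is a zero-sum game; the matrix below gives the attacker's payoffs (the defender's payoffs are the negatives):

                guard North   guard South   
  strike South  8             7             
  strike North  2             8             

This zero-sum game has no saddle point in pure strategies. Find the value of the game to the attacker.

v = 50/7

Set the attacker's expected payoff from strike South equal to that from strike North:
  the attacker's payoff to strike South: q·8 + (1−q)·7 = q + 7
  the attacker's payoff to strike North: q·2 + (1−q)·8 = -6q + 8
  q + 7 = -6q + 8  ⇒  7q = 1  ⇒  q = 1/7.
The value is the attacker's expected payoff against this mix (using strike South): (1/7)·8 + (6/7)·7 = 50/7.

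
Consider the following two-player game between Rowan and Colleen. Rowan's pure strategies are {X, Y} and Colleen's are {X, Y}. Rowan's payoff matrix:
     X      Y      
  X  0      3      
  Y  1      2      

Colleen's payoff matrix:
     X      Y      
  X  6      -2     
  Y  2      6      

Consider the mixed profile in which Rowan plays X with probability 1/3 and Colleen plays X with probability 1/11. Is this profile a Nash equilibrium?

No

Given Colleen's mix q = 1/11, Rowan's payoff from X is 30/11 but from Y is 21/11. Rowan strictly prefers X, so Rowan would not mix.
So the proposed profile is not a Nash equilibrium.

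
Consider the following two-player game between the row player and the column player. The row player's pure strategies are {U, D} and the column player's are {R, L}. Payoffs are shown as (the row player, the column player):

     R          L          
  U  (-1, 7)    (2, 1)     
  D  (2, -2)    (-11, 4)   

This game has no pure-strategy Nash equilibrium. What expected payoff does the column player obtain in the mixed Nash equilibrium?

Set the column player's expected payoff from R equal to that from L:
  the column player's expected payoff from R: p·7 + (1−p)·(-2) = 9p - 2
  the column player's expected payoff from L: p·1 + (1−p)·4 = -3p + 4
  9p - 2 = -3p + 4  ⇒  12p = 6  ⇒  p = 1/2.
At equilibrium the column player is indifferent across columns, so the column player's payoff equals the payoff from R: (1/2)·7 + (1/2)·(-2) = 5/2.

5/2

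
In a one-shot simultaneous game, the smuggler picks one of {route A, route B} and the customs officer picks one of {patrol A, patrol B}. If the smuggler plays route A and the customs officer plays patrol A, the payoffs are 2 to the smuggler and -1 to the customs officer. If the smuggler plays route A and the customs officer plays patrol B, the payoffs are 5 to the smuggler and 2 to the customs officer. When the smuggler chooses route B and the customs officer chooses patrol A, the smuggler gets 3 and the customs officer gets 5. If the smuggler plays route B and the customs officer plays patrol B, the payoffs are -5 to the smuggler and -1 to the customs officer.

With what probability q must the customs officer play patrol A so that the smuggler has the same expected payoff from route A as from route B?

The smuggler's indifference between route A and route B determines the customs officer's mixing probability q:
  the smuggler's expected payoff from route A: q·2 + (1−q)·5 = -3q + 5
  the smuggler's expected payoff from route B: q·3 + (1−q)·(-5) = 8q - 5
  -3q + 5 = 8q - 5  ⇒  -11q = -10  ⇒  q = 10/11.

q = 10/11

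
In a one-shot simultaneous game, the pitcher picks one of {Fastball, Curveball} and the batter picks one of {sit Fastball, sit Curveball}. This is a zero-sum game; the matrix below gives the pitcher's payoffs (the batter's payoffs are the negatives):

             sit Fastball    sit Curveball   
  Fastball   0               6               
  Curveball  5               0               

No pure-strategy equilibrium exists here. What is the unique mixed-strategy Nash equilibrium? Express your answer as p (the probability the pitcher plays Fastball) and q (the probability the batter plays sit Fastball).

p = 5/11, q = 6/11

Set the batter's expected payoff from sit Fastball equal to that from sit Curveball:
  the batter's expected payoff from sit Fastball: p·0 + (1−p)·(-5) = 5p - 5
  the batter's expected payoff from sit Curveball: p·(-6) + (1−p)·0 = -6p
  5p - 5 = -6p  ⇒  11p = 5  ⇒  p = 5/11.
The pitcher's indifference between Fastball and Curveball determines the batter's mixing probability q:
  the pitcher's payoff from Fastball: q·0 + (1−q)·6 = -6q + 6
  the pitcher's payoff from Curveball: q·5 + (1−q)·0 = 5q
  -6q + 6 = 5q  ⇒  -11q = -6  ⇒  q = 6/11.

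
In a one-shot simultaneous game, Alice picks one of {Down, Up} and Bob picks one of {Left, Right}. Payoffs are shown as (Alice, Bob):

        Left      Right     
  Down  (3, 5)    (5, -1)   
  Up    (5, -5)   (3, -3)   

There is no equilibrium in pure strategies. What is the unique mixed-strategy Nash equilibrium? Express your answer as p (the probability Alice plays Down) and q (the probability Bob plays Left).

p = 1/4, q = 1/2

For Bob to be willing to mix, Bob must be indifferent between Left and Right, which pins down Alice's mix.
  Bob's payoff to Left: p·5 + (1−p)·(-5) = 10p - 5
  Bob's payoff to Right: p·(-1) + (1−p)·(-3) = 2p - 3
  10p - 5 = 2p - 3  ⇒  8p = 2  ⇒  p = 1/4.
In a mixed equilibrium Alice is indifferent between Down and Up; this condition fixes q.
  Alice's expected payoff from Down: q·3 + (1−q)·5 = -2q + 5
  Alice's expected payoff from Up: q·5 + (1−q)·3 = 2q + 3
  -2q + 5 = 2q + 3  ⇒  -4q = -2  ⇒  q = 1/2.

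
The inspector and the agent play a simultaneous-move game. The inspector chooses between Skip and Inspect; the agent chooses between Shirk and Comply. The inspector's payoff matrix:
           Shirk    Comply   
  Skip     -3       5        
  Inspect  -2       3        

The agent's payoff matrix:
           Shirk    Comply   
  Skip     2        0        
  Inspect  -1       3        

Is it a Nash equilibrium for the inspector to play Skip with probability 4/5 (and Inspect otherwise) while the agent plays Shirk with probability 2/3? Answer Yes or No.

Given the inspector's mix p = 4/5, the agent's payoff from Shirk is 7/5 but from Comply is 3/5. The agent strictly prefers Shirk, so the agent would not mix.
So the proposed profile is not a Nash equilibrium.

No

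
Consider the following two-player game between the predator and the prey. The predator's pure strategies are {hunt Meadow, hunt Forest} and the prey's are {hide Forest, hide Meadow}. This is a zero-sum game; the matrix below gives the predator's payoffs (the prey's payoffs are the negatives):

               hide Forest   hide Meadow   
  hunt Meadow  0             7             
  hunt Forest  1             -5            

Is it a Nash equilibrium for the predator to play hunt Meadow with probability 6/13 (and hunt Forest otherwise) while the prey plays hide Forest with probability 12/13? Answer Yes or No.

Yes

Check the prey's indifference given the predator's mix p = 6/13:
  payoff from hide Forest = -7/13; payoff from hide Meadow = -7/13 — equal.
Check the predator's indifference given the prey's mix q = 12/13:
  payoff from hunt Meadow = 7/13; payoff from hunt Forest = 7/13 — equal.
Both players are indifferent, so neither can profitably deviate.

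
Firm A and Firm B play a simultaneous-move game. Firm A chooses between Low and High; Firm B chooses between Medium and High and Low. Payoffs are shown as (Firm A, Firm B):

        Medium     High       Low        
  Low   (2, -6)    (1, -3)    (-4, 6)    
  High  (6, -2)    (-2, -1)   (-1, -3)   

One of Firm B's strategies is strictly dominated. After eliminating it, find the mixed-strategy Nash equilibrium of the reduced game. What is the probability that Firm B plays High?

q = 1/2

Firm B's strategy Medium is strictly dominated by High: -3 > -6 and -1 > -2. Eliminate Medium.
For Firm A to be willing to mix, Firm A must be indifferent between Low and High, which pins down Firm B's mix.
  Firm A's payoff from Low: q·1 + (1−q)·(-4) = 5q - 4
  Firm A's payoff from High: q·(-2) + (1−q)·(-1) = -q - 1
  5q - 4 = -q - 1  ⇒  6q = 3  ⇒  q = 1/2.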